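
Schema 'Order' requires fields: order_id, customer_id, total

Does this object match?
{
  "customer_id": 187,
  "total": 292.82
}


Checking required fields...
Missing: order_id
Invalid - missing required field 'order_id'


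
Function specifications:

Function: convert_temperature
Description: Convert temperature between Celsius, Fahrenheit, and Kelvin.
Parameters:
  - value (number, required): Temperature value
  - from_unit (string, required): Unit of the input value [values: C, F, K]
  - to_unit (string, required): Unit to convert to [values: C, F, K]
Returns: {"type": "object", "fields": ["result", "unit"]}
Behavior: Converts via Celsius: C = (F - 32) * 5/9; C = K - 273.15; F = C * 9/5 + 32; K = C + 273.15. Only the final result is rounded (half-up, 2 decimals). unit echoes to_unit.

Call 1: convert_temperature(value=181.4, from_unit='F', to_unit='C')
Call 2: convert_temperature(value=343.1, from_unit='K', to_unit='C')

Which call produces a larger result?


Call 1:
  To C: (181.4 - 32) * 5/9 = 83
  Target is C: 83
  Round to 2 decimals: 83.0
  -> 83.0 C
Call 2:
  To C: 343.1 - 273.15 = 69.95
  Target is C: 69.95
  Round to 2 decimals: 69.95
  -> 69.95 C
Call 1 (83.0 C)


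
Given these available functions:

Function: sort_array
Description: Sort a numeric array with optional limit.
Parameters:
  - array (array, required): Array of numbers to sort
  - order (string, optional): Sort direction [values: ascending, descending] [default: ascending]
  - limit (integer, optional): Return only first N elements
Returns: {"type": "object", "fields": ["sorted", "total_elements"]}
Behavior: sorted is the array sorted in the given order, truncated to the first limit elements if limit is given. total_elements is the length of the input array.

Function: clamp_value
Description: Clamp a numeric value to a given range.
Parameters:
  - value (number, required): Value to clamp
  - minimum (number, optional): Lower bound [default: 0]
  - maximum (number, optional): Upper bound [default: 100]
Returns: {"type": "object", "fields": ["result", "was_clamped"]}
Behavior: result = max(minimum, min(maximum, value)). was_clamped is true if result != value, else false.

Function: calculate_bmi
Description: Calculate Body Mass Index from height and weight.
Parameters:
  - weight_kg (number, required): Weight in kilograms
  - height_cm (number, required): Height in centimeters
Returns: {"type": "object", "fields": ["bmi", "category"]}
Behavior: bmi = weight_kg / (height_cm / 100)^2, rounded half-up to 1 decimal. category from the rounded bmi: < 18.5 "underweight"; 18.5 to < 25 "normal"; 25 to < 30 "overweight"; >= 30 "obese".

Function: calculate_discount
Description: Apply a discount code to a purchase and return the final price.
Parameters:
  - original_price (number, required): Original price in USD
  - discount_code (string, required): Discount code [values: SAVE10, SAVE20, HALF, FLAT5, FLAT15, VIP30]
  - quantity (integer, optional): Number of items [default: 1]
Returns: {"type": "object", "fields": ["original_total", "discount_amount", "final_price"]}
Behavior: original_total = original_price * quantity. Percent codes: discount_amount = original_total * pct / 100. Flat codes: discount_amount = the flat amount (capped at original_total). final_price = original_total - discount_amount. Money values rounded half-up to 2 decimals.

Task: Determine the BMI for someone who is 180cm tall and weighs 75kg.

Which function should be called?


The task needs a function whose description is: Calculate Body Mass Index from height and weight.
calculate_bmi


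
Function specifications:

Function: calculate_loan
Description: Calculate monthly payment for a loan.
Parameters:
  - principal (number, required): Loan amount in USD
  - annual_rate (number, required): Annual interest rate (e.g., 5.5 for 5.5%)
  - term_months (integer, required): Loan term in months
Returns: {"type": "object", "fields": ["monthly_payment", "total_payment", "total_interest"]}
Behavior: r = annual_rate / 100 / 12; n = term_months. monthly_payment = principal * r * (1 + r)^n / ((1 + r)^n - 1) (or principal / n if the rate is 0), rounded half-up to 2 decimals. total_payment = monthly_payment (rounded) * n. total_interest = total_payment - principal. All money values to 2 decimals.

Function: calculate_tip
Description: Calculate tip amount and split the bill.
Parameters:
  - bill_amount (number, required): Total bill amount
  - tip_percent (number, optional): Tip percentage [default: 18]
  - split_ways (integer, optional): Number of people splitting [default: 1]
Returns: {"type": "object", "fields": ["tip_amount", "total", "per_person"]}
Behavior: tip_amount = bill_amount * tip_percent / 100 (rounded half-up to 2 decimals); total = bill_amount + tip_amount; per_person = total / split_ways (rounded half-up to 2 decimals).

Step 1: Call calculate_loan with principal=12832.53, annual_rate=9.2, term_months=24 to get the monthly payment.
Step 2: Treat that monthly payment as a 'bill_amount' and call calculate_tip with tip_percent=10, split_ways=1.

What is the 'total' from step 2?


Step 1: calculate_loan(principal=12832.53, annual_rate=9.2, term_months=24)
  r = 9.2 / 100 / 12 = 0.007666666667 (keep full precision)
  (1 + r)^24 = 1.20117261
  monthly_payment = 12832.53 * 0.007666666667 * 1.20117261 / (1.20117261 - 1) = 587.429087 -> 587.43
  total_payment = 587.43 * 24 = 14098.32
  total_interest = 14098.32 - 12832.53 = 1265.79
  -> monthly_payment = 587.43
Step 2: calculate_tip(bill_amount=587.43, tip_percent=10, split_ways=1)
  tip_amount = 587.43 * 10/100 = 58.743 -> 58.74
  total = 587.43 + 58.74 = 646.17
  per_person = 646.17 / 1 = 646.17 -> 646.17
  -> total = 646.17
$646.17


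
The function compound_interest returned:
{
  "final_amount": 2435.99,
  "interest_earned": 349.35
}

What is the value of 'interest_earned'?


349.35


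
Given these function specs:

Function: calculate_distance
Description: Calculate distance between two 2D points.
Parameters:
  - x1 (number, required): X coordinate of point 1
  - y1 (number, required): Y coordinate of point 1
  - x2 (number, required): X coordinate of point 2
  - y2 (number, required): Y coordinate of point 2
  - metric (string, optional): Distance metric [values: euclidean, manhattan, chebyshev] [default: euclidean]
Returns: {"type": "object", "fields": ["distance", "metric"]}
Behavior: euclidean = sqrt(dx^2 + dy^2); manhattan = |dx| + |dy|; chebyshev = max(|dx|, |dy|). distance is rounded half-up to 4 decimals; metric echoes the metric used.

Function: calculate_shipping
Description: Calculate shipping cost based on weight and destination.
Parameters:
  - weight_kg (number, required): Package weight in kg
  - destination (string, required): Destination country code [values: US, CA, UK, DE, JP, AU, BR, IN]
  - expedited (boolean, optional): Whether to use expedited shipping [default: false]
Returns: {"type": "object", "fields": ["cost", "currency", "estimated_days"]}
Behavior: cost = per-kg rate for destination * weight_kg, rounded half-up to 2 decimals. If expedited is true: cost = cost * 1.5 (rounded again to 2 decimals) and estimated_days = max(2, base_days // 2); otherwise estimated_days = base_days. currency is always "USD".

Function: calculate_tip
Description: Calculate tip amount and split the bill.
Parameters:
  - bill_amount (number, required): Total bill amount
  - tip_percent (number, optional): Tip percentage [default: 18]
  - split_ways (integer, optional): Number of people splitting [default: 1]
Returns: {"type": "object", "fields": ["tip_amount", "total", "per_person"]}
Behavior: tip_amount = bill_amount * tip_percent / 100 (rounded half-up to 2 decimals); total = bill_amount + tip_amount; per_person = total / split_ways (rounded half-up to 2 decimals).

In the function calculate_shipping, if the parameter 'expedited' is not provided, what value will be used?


The calculate_shipping spec declares:
  - expedited (boolean, optional): Whether to use expedited shipping [default: false]
Default:
false


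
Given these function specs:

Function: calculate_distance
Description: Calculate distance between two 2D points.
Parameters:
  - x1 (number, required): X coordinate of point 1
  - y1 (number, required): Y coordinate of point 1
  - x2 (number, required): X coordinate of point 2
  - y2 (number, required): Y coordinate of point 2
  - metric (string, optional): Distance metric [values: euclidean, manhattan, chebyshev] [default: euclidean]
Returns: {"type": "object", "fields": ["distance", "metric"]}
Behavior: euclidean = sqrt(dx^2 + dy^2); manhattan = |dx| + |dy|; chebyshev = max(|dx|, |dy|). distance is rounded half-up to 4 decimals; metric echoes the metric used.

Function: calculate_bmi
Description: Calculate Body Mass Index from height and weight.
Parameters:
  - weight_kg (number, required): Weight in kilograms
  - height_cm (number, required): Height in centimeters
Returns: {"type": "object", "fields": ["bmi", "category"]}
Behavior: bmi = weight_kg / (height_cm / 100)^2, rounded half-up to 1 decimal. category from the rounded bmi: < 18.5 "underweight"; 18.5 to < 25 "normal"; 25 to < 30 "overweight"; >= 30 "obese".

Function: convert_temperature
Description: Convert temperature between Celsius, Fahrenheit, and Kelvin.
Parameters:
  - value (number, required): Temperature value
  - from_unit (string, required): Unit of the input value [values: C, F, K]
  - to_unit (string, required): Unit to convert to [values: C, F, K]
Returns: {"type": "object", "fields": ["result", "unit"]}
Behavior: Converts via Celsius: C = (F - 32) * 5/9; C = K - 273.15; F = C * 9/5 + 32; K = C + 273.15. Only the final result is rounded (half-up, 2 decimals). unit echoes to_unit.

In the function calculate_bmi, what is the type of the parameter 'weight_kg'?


The calculate_bmi spec declares:
  - weight_kg (number, required): Weight in kilograms
Type:
number


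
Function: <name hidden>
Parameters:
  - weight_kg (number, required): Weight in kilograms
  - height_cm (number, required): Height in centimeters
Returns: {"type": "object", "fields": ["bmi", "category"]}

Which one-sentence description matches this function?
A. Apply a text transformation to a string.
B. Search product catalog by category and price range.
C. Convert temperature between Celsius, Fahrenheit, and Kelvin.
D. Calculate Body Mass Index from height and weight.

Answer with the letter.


Parameters weight_kg, height_cm and return ["bmi", "category"] fit: Calculate Body Mass Index from height and weight.
D


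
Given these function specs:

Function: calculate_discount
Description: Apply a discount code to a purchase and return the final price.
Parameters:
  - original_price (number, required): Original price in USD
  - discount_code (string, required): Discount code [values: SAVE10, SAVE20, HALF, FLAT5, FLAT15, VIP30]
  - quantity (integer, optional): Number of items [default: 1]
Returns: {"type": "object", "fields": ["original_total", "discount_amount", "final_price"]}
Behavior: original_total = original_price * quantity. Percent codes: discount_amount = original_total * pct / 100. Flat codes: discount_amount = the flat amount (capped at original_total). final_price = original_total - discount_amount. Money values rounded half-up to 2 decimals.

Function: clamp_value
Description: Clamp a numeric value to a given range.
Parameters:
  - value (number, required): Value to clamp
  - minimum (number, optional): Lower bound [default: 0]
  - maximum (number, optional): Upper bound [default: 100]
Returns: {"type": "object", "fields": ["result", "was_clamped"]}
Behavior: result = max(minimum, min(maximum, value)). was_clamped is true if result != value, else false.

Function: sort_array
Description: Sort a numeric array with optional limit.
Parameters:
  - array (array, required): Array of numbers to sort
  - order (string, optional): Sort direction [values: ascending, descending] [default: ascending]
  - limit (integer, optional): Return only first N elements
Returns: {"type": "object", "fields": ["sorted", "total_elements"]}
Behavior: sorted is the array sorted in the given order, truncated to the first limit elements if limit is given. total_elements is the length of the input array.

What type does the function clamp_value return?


The clamp_value spec declares Returns: {"type": "object", "fields": ["result", "was_clamped"]}
Type:
object


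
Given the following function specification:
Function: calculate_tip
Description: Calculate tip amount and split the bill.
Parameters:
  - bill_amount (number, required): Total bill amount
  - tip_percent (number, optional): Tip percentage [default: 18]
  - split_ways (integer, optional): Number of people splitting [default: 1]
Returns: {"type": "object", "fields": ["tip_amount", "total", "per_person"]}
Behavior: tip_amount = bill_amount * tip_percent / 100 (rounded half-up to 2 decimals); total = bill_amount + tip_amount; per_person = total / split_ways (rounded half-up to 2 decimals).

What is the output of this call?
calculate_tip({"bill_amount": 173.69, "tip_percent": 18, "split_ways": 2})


tip_amount = 173.69 * 18/100 = 31.2642 -> 31.26
total = 173.69 + 31.26 = 204.95
per_person = 204.95 / 2 = 102.475 -> 102.48
Output:
{"tip_amount": 31.26, "total": 204.95, "per_person": 102.48}


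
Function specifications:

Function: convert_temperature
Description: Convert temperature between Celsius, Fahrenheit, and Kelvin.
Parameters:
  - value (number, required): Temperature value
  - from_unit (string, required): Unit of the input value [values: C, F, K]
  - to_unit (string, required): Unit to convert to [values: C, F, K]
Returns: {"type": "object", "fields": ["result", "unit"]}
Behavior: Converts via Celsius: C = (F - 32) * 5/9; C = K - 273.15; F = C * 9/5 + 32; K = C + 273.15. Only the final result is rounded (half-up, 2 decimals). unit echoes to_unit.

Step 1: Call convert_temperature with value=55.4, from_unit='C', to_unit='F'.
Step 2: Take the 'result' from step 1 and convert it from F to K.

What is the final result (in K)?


Step 1: convert_temperature(value=55.4, from_unit=C, to_unit=F)
  Input already in C: 55.4
  To F: 55.4 * 9/5 + 32 = 131.72
  Round to 2 decimals: 131.72
  -> result = 131.72 F
Step 2: convert_temperature(value=131.72, from_unit=F, to_unit=K)
  To C: (131.72 - 32) * 5/9 = 55.4
  To K: 55.4 + 273.15 = 328.55
  Round to 2 decimals: 328.55
  -> result = 328.55 K
328.55 K


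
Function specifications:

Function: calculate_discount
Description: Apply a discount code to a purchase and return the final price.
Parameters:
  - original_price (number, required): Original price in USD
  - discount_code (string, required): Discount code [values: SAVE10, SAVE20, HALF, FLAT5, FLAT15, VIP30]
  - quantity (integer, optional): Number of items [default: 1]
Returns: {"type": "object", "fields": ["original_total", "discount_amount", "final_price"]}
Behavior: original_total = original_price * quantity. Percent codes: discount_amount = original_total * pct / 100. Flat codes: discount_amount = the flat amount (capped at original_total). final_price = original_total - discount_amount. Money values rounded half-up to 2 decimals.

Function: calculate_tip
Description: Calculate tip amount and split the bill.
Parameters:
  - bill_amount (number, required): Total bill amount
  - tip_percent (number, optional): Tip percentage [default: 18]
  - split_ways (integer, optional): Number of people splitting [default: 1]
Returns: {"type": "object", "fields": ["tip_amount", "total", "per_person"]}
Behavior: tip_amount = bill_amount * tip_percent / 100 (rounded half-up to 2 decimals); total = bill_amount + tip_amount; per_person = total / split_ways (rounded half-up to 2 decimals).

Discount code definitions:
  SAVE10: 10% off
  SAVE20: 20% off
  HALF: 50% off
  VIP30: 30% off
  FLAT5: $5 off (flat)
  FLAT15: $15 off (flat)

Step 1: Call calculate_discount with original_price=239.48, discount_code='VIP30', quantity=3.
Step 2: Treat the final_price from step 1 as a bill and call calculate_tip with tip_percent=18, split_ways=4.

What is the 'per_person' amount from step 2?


Step 1: calculate_discount(original_price=239.48, discount_code=VIP30, quantity=3)
  original_total = 239.48 * 3 = 718.44
  VIP30 = 30% off: discount_amount = 718.44 * 30/100 = 215.532 -> 215.53
  final_price = 718.44 - 215.53 = 502.91
  -> final_price = 502.91
Step 2: calculate_tip(bill_amount=502.91, tip_percent=18, split_ways=4)
  tip_amount = 502.91 * 18/100 = 90.5238 -> 90.52
  total = 502.91 + 90.52 = 593.43
  per_person = 593.43 / 4 = 148.3575 -> 148.36
  -> per_person = 148.36
$148.36


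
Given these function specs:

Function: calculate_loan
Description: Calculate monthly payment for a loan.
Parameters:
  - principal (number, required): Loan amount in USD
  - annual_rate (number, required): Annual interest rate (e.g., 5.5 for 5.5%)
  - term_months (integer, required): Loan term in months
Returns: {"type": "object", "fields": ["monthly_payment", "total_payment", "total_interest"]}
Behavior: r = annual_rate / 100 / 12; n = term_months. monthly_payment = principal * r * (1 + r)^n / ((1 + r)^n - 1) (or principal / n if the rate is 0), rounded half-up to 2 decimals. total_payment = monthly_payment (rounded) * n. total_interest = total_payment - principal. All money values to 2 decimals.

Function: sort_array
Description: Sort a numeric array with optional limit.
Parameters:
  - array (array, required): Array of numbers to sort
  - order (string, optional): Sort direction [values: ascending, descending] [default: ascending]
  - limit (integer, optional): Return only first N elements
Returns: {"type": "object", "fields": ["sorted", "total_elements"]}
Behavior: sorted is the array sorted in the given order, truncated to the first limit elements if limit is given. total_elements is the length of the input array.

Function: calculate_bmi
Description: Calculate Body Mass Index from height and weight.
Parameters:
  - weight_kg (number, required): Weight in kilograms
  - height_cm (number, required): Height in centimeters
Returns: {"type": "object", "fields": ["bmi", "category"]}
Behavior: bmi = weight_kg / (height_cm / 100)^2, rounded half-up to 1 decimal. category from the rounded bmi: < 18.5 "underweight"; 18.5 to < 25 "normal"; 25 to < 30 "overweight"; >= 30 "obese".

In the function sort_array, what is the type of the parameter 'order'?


The sort_array spec declares:
  - order (string, optional): Sort direction [values: ascending, descending] [default: ascending]
Type:
string


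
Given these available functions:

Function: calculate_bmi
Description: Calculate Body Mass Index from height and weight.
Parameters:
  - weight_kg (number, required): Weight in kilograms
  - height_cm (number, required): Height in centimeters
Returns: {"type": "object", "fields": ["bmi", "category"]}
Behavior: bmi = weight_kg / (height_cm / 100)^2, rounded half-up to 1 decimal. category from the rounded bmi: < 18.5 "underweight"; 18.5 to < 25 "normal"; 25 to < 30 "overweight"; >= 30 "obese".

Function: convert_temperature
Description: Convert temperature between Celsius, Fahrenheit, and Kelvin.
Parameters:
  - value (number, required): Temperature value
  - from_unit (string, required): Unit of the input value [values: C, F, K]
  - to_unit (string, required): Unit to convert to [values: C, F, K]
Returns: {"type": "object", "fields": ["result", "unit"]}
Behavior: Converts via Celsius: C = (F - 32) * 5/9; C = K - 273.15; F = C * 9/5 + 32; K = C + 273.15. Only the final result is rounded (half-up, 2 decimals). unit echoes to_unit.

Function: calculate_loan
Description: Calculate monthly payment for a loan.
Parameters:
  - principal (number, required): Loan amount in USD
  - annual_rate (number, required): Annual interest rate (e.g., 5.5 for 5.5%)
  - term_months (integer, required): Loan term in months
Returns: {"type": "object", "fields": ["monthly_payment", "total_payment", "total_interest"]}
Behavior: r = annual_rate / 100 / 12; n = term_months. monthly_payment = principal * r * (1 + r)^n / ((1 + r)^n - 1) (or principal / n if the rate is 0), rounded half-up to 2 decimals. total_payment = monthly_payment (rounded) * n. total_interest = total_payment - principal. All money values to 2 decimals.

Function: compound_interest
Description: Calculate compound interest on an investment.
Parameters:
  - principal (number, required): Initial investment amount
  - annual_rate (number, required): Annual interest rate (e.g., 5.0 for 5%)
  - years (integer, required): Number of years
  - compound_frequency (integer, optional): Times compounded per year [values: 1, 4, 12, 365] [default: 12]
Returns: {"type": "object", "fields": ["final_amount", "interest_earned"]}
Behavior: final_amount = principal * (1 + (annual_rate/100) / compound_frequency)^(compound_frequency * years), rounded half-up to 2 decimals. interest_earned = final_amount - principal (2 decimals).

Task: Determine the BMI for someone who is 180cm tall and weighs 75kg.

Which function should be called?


The task needs a function whose description is: Calculate Body Mass Index from height and weight.
calculate_bmi


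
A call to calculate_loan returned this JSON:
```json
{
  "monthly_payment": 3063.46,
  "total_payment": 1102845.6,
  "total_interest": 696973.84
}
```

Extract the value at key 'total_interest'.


696973.84


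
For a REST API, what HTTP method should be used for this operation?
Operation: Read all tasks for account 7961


GET = read, POST = create, PUT = update/replace, DELETE = remove
This operation is a read.
GET


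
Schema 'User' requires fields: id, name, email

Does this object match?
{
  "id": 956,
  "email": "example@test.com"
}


Checking required fields...
Missing: name
Invalid - missing required field 'name'


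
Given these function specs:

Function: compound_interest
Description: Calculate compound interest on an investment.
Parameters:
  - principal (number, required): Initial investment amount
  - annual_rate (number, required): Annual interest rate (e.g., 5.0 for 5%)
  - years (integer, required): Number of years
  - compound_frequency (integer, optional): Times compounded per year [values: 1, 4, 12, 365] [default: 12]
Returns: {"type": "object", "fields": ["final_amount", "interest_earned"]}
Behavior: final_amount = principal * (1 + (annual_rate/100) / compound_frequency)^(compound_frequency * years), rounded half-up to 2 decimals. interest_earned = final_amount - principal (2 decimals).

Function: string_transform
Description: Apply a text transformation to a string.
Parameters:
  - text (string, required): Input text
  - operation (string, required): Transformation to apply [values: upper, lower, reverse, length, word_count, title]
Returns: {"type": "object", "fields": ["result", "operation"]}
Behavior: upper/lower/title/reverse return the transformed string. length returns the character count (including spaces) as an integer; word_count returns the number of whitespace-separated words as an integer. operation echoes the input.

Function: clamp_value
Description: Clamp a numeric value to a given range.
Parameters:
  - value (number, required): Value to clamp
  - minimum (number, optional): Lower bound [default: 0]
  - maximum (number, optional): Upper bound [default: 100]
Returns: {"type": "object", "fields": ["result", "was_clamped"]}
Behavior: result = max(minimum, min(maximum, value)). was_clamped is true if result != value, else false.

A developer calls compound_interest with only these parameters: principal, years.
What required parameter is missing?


Required parameters: principal, annual_rate, years
Provided: principal, years
Missing: annual_rate
annual_rate


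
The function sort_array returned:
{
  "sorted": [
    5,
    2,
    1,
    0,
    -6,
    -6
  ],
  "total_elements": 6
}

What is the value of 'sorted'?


[5, 2, 1, 0, -6, -6]


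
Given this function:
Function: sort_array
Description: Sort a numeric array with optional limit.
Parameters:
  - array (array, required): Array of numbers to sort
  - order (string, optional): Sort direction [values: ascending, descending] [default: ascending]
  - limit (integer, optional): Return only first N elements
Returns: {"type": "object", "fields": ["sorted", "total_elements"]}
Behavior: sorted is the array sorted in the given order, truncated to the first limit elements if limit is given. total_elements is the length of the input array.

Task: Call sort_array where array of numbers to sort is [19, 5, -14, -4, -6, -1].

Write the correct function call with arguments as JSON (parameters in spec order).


Mapping each described value to its parameter name:
  'Array of numbers to sort' -> array = [19, 5, -14, -4, -6, -1]
sort_array({"array": [19, 5, -14, -4, -6, -1]})


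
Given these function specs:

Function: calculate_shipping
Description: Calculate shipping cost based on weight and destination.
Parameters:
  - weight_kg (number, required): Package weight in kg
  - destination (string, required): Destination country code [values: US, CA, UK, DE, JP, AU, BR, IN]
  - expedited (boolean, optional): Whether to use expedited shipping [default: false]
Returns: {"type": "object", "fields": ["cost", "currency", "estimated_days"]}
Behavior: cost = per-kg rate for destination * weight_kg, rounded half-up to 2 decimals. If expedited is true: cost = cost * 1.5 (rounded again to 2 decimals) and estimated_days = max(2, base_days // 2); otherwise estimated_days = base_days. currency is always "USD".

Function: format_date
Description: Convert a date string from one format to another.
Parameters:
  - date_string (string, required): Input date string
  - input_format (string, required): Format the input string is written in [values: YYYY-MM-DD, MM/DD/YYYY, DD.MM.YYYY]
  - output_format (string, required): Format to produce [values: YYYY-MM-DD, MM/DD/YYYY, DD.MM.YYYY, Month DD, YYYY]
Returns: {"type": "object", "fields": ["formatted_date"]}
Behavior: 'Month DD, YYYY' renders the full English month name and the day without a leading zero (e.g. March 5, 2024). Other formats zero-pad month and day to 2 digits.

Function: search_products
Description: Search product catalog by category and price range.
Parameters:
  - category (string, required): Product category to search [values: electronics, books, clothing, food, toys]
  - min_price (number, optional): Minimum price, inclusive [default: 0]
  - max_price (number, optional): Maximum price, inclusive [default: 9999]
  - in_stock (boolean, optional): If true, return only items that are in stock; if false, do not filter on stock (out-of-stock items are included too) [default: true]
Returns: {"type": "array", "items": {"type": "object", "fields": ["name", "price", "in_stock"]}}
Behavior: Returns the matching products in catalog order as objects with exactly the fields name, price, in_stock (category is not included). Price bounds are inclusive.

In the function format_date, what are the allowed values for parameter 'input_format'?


The format_date spec declares:
  - input_format (string, required): Format the input string is written in [values: YYYY-MM-DD, MM/DD/YYYY, DD.MM.YYYY]
Allowed values:
YYYY-MM-DD, MM/DD/YYYY, DD.MM.YYYY


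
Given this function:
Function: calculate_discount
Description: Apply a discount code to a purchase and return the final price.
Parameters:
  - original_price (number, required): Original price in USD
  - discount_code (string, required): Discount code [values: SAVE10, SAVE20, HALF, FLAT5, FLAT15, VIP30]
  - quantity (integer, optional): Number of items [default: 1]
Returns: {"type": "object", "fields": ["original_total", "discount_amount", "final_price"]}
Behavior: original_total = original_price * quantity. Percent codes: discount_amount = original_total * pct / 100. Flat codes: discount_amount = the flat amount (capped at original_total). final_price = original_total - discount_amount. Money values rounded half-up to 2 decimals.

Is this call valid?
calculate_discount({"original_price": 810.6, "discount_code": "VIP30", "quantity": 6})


Checking all required parameters present and types match... All valid.
Valid


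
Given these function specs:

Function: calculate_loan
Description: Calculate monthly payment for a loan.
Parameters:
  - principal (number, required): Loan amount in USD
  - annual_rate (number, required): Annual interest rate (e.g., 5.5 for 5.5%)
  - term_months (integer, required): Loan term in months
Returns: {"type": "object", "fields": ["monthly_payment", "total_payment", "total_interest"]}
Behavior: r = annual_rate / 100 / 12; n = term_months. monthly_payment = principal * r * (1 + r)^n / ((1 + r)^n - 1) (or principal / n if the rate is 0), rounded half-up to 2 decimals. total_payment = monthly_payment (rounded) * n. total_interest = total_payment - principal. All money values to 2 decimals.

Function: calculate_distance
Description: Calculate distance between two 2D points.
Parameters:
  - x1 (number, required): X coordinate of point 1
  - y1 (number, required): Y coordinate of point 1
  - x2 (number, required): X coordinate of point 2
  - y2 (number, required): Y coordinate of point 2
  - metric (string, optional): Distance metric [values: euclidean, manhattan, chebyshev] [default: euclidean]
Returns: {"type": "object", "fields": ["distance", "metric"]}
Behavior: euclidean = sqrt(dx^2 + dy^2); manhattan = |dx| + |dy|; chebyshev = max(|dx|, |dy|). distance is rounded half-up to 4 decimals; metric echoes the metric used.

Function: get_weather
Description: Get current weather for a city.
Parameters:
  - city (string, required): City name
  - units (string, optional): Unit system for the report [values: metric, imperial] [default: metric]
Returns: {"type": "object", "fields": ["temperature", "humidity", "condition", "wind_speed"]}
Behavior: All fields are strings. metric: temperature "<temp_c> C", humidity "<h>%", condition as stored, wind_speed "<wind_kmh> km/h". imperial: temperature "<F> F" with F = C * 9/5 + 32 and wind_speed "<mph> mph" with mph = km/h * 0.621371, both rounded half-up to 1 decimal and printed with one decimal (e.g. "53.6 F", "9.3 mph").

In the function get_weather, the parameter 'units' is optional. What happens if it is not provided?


The get_weather spec declares:
  - units (string, optional): Unit system for the report [values: metric, imperial] [default: metric]
It defaults to metric


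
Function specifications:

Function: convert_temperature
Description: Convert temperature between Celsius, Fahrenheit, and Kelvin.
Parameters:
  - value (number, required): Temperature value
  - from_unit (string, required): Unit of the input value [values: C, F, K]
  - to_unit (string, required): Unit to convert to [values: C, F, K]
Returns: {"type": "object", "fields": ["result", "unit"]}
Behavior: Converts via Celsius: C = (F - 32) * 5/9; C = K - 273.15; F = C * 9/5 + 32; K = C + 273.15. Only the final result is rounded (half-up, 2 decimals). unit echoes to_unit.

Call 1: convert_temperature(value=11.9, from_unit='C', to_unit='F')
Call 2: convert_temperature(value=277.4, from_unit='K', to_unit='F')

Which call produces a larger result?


Call 1:
  Input already in C: 11.9
  To F: 11.9 * 9/5 + 32 = 53.42
  Round to 2 decimals: 53.42
  -> 53.42 F
Call 2:
  To C: 277.4 - 273.15 = 4.25
  To F: 4.25 * 9/5 + 32 = 39.65
  Round to 2 decimals: 39.65
  -> 39.65 F
Call 1 (53.42 F)


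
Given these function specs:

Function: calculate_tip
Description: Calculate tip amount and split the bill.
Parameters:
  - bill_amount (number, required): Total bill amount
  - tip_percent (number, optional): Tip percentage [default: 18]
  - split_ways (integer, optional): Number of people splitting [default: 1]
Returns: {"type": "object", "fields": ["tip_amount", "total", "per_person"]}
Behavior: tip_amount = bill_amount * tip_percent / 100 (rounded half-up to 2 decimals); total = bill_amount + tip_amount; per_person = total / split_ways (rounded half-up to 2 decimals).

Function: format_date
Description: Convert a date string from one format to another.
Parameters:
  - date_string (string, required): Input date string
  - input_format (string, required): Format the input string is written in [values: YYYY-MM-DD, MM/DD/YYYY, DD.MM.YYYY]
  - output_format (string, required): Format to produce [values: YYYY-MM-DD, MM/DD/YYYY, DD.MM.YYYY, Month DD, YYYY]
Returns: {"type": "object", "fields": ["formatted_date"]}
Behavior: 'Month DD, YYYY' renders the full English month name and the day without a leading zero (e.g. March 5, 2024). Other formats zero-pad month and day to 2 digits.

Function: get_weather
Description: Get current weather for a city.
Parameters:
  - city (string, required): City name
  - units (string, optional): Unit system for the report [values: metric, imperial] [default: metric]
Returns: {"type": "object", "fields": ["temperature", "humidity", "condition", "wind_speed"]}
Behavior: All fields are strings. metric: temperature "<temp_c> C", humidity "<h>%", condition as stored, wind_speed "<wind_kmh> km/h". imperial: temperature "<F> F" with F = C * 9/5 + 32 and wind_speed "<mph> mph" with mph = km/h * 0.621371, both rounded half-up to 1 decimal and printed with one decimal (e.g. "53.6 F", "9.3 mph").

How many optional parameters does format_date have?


Parameters of format_date: date_string (required), input_format (required), output_format (required)
Optional count:
0


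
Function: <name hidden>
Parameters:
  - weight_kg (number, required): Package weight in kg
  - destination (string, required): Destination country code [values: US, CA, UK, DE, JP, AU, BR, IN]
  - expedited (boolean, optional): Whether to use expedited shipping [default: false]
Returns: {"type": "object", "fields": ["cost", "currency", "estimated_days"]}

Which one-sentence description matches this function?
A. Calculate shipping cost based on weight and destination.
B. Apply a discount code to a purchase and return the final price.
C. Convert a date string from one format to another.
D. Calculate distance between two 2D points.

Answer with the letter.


Parameters weight_kg, destination, expedited and return ["cost", "currency", "estimated_days"] fit: Calculate shipping cost based on weight and destination.
A


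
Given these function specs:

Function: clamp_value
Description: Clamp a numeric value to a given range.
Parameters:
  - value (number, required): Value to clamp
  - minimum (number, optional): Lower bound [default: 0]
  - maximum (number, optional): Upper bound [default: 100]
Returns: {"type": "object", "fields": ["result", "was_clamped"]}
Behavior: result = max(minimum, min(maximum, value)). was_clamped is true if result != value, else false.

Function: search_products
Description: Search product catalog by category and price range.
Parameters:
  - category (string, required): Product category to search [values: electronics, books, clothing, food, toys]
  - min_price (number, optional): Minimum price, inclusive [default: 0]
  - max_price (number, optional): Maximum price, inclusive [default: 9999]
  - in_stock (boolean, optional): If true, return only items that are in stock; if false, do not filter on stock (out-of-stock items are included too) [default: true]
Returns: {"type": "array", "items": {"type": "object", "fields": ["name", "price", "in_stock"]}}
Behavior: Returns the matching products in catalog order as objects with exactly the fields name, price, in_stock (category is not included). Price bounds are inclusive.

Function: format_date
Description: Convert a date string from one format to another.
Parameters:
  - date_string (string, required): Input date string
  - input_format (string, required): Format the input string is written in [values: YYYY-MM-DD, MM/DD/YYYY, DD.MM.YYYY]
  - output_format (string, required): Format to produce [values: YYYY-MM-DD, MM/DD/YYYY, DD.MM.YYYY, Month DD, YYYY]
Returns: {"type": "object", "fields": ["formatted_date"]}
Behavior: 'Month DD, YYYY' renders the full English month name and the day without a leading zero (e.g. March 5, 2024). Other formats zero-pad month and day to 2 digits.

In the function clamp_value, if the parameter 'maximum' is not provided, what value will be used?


The clamp_value spec declares:
  - maximum (number, optional): Upper bound [default: 100]
Default:
100


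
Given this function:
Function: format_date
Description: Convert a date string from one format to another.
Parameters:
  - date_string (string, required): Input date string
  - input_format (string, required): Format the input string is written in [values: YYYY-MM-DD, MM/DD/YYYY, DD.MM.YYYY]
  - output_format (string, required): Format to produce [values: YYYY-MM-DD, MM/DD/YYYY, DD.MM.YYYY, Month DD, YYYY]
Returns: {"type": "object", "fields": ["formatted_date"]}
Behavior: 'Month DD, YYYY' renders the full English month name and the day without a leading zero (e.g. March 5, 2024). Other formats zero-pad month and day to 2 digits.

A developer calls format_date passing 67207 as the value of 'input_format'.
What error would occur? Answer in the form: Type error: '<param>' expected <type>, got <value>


Spec: 'input_format' is declared as string; 67207 is an integer.
Type error: 'input_format' expected string, got 67207


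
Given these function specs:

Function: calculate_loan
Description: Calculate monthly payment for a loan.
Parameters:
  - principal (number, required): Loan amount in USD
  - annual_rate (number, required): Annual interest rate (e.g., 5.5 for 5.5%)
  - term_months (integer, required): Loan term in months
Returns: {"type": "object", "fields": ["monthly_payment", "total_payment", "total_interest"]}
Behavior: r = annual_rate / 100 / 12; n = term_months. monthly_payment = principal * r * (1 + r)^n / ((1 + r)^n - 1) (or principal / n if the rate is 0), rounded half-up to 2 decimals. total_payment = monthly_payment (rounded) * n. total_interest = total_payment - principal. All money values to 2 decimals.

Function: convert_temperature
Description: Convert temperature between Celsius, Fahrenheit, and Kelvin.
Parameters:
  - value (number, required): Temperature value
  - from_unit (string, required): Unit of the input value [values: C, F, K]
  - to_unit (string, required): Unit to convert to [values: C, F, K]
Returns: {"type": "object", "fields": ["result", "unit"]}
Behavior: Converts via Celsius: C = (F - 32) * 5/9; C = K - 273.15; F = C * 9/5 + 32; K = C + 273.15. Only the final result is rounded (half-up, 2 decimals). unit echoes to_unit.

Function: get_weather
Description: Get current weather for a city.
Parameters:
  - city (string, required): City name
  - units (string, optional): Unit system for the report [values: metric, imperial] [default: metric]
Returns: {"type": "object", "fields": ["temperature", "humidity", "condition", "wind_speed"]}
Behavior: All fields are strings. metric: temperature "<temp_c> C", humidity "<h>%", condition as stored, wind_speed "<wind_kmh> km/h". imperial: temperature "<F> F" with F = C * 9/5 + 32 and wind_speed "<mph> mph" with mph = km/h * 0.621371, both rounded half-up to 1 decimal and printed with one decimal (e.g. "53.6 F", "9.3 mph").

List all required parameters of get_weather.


Parameters of get_weather and their required/optional flag:
  city: required
  units: optional
city


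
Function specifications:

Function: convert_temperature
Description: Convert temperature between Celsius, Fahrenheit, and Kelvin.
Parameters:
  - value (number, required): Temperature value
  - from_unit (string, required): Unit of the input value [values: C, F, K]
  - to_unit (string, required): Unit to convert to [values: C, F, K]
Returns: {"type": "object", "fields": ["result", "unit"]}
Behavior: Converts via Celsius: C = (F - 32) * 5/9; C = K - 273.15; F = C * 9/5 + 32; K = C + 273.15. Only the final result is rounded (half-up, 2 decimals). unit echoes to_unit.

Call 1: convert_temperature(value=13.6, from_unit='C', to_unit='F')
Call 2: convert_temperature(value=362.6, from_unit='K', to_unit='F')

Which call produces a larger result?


Call 1:
  Input already in C: 13.6
  To F: 13.6 * 9/5 + 32 = 56.48
  Round to 2 decimals: 56.48
  -> 56.48 F
Call 2:
  To C: 362.6 - 273.15 = 89.45
  To F: 89.45 * 9/5 + 32 = 193.01
  Round to 2 decimals: 193.01
  -> 193.01 F
Call 2 (193.01 F)


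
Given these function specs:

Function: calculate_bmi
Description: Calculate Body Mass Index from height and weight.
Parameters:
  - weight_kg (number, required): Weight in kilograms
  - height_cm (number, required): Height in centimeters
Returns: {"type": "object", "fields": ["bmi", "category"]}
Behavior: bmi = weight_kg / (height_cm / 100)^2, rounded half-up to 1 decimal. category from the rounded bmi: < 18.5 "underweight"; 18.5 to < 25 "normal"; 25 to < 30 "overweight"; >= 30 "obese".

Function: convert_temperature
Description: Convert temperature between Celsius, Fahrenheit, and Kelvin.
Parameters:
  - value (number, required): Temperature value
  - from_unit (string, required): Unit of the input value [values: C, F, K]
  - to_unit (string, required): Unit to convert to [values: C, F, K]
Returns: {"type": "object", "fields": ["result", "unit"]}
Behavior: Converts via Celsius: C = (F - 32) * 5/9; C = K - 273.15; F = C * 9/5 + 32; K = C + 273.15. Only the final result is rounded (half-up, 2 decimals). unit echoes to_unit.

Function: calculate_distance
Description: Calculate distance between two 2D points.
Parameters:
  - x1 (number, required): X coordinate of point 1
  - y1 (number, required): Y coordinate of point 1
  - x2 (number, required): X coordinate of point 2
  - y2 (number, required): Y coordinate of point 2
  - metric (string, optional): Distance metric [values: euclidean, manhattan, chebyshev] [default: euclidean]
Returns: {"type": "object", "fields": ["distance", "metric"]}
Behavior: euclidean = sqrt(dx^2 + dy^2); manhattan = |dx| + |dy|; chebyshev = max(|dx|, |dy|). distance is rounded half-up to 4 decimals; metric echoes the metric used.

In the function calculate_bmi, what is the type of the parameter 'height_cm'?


The calculate_bmi spec declares:
  - height_cm (number, required): Height in centimeters
Type:
number
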